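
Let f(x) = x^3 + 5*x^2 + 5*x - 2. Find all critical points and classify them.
f'(x) = 3*x^2 + 10*x + 5

Solve f'(x) = 0:
  3*x^2 + 10*x + 5 = 0 has no rational roots; quadratic formula: x = (-10 ± √40)/6.
  ⇒ x = -5/3 - sqrt(10)/3 ≈ -2.7208, -5/3 + sqrt(10)/3 ≈ -0.6126

f''(x) = 6*x + 10
Second-derivative test at each critical point:
  f''(-2.7208) = -6.3246 < 0 → local maximum
  f''(-0.6126) = 6.3246 > 0 → local minimum

Critical points: x = -5/3 - sqrt(10)/3 ≈ -2.7208 (local maximum); x = -5/3 + sqrt(10)/3 ≈ -0.6126 (local minimum)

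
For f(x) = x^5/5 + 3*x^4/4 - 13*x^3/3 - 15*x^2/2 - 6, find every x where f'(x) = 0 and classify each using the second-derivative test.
f'(x) = x*(x^3 + 3*x^2 - 13*x - 15)

Solve f'(x) = 0:
  Factor: x^4 + 3*x^3 - 13*x^2 - 15*x = x*(x - 3)*(x + 1)*(x + 5) = 0.
  ⇒ x = -5, -1, 0, 3

f''(x) = 4*x^3 + 9*x^2 - 26*x - 15
Second-derivative test at each critical point:
  f''(-5) = -160 < 0 → local maximum
  f''(-1) = 16 > 0 → local minimum
  f''(0) = -15 < 0 → local maximum
  f''(3) = 96 > 0 → local minimum

Critical points: x = -5 (local maximum); x = -1 (local minimum); x = 0 (local maximum); x = 3 (local minimum)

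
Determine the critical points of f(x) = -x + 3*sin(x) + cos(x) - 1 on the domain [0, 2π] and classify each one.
f'(x) = -sin(x) + 3*cos(x) - 1

Solve f'(x) = 0 on [0, 2π]:
  f'(x) = 0 ⇔ -sin(x) + 3*cos(x) = 1. Write the left side as R·cos(x + φ) with R = √(3² + 1²) = sqrt(10), cos φ = 3*sqrt(10)/10, sin φ = sqrt(10)/10; then cos(x + φ) = sqrt(10)/10. Solve for x and keep the solutions lying in [0, 2π].
  ⇒ x = atan(4/3) ≈ 0.9273, 3*pi/2 ≈ 4.7124

f''(x) = -3*sin(x) - cos(x)
Second-derivative test at each critical point:
  f''(0.9273) = -3 < 0 → local maximum
  f''(4.7124) = 3 > 0 → local minimum

Critical points: x = atan(4/3) ≈ 0.9273 (local maximum); x = 3*pi/2 ≈ 4.7124 (local minimum)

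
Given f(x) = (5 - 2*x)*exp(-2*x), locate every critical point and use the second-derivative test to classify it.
f'(x) = 4*(x - 3)*exp(-2*x)

Solve f'(x) = 0:
  f'(x) = (4*x - 12)·exp(-2*x) and exp(-2*x) > 0 for every x, so f'(x) = 0 ⇔ 4*x - 12 = 0.
  Factor: 4*x - 12 = 4*(x - 3) = 0.
  ⇒ x = 3

f''(x) = 4*(7 - 2*x)*exp(-2*x)
Second-derivative test at each critical point:
  f''(3) = 0.0099 > 0 → local minimum

Critical points: x = 3 (local minimum)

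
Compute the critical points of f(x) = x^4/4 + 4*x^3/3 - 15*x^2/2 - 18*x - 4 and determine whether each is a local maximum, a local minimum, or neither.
f'(x) = x^3 + 4*x^2 - 15*x - 18

Solve f'(x) = 0:
  Factor: x^3 + 4*x^2 - 15*x - 18 = (x - 3)*(x + 1)*(x + 6) = 0.
  ⇒ x = -6, -1, 3

f''(x) = 3*x^2 + 8*x - 15
Second-derivative test at each critical point:
  f''(-6) = 45 > 0 → local minimum
  f''(-1) = -20 < 0 → local maximum
  f''(3) = 36 > 0 → local minimum

Critical points: x = -6 (local minimum); x = -1 (local maximum); x = 3 (local minimum)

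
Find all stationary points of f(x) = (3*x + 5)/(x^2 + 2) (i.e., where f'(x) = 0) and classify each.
f'(x) = (-3*x^2 - 10*x + 6)/(x^4 + 4*x^2 + 4)

Solve f'(x) = 0:
  f'(x) = -(3*x^2 + 10*x - 6)/(x^2 + 2)^2; the denominator is positive wherever f is defined, so f'(x) = 0 ⇔ -3*x^2 - 10*x + 6 = 0.
  3*x^2 + 10*x - 6 = 0 has no rational roots; quadratic formula: x = (-10 ± √172)/6.
  ⇒ x = -sqrt(43)/3 - 5/3 ≈ -3.8525, -5/3 + sqrt(43)/3 ≈ 0.5191

f''(x) = 2*(4*x^2*(3*x + 5) - (9*x + 5)*(x^2 + 2))/(x^2 + 2)^3
Second-derivative test at each critical point:
  f''(-3.8525) = 0.0462 > 0 → local minimum
  f''(0.5191) = -2.5462 < 0 → local maximum

Critical points: x = -sqrt(43)/3 - 5/3 ≈ -3.8525 (local minimum); x = -5/3 + sqrt(43)/3 ≈ 0.5191 (local maximum)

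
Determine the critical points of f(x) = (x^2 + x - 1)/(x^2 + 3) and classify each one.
f'(x) = (-x^2 + 8*x + 3)/(x^4 + 6*x^2 + 9)

Solve f'(x) = 0:
  f'(x) = -(x^2 - 8*x - 3)/(x^2 + 3)^2; the denominator is positive wherever f is defined, so f'(x) = 0 ⇔ -x^2 + 8*x + 3 = 0.
  x^2 - 8*x - 3 = 0 has no rational roots; quadratic formula: x = (8 ± √76)/2.
  ⇒ x = 4 - sqrt(19) ≈ -0.3589, 4 + sqrt(19) ≈ 8.3589

f''(x) = 2*(x^3 - 12*x^2 - 9*x + 12)/(x^6 + 9*x^4 + 27*x^2 + 27)
Second-derivative test at each critical point:
  f''(-0.3589) = 0.8905 > 0 → local minimum
  f''(8.3589) = -0.0016 < 0 → local maximum

Critical points: x = 4 - sqrt(19) ≈ -0.3589 (local minimum); x = 4 + sqrt(19) ≈ 8.3589 (local maximum)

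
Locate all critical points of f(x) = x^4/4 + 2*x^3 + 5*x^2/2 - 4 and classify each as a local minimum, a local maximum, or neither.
f'(x) = x*(x^2 + 6*x + 5)

Solve f'(x) = 0:
  Factor: x^3 + 6*x^2 + 5*x = x*(x + 1)*(x + 5) = 0.
  ⇒ x = -5, -1, 0

f''(x) = 3*x^2 + 12*x + 5
Second-derivative test at each critical point:
  f''(-5) = 20 > 0 → local minimum
  f''(-1) = -4 < 0 → local maximum
  f''(0) = 5 > 0 → local minimum

Critical points: x = -5 (local minimum); x = -1 (local maximum); x = 0 (local minimum)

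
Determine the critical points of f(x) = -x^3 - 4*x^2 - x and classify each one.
f'(x) = -3*x^2 - 8*x - 1

Solve f'(x) = 0:
  3*x^2 + 8*x + 1 = 0 has no rational roots; quadratic formula: x = (-8 ± √52)/6.
  ⇒ x = -4/3 - sqrt(13)/3 ≈ -2.5352, -4/3 + sqrt(13)/3 ≈ -0.1315

f''(x) = -6*x - 8
Second-derivative test at each critical point:
  f''(-2.5352) = 7.2111 > 0 → local minimum
  f''(-0.1315) = -7.2111 < 0 → local maximum

Critical points: x = -4/3 - sqrt(13)/3 ≈ -2.5352 (local minimum); x = -4/3 + sqrt(13)/3 ≈ -0.1315 (local maximum)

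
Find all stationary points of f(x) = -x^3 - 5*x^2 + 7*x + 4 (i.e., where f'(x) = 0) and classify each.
f'(x) = -3*x^2 - 10*x + 7

Solve f'(x) = 0:
  3*x^2 + 10*x - 7 = 0 has no rational roots; quadratic formula: x = (-10 ± √184)/6.
  ⇒ x = -sqrt(46)/3 - 5/3 ≈ -3.9274, -5/3 + sqrt(46)/3 ≈ 0.5941

f''(x) = -6*x - 10
Second-derivative test at each critical point:
  f''(-3.9274) = 13.5647 > 0 → local minimum
  f''(0.5941) = -13.5647 < 0 → local maximum

Critical points: x = -sqrt(46)/3 - 5/3 ≈ -3.9274 (local minimum); x = -5/3 + sqrt(46)/3 ≈ 0.5941 (local maximum)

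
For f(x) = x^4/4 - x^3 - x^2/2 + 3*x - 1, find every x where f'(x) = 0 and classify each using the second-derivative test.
f'(x) = x^3 - 3*x^2 - x + 3

Solve f'(x) = 0:
  Factor: x^3 - 3*x^2 - x + 3 = (x - 3)*(x - 1)*(x + 1) = 0.
  ⇒ x = -1, 1, 3

f''(x) = 3*x^2 - 6*x - 1
Second-derivative test at each critical point:
  f''(-1) = 8 > 0 → local minimum
  f''(1) = -4 < 0 → local maximum
  f''(3) = 8 > 0 → local minimum

Critical points: x = -1 (local minimum); x = 1 (local maximum); x = 3 (local minimum)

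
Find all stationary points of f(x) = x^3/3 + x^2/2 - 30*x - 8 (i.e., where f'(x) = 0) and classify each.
f'(x) = x^2 + x - 30

Solve f'(x) = 0:
  Factor: x^2 + x - 30 = (x - 5)*(x + 6) = 0.
  ⇒ x = -6, 5

f''(x) = 2*x + 1
Second-derivative test at each critical point:
  f''(-6) = -11 < 0 → local maximum
  f''(5) = 11 > 0 → local minimum

Critical points: x = -6 (local maximum); x = 5 (local minimum)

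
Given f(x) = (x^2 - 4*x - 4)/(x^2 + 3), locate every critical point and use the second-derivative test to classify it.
f'(x) = 2*(2*x^2 + 7*x - 6)/(x^4 + 6*x^2 + 9)

Solve f'(x) = 0:
  f'(x) = 2*(2*x^2 + 7*x - 6)/(x^2 + 3)^2; the denominator is positive wherever f is defined, so f'(x) = 0 ⇔ 4*x^2 + 14*x - 12 = 0.
  Factor: 4*x^2 + 14*x - 12 = 2*(2*x^2 + 7*x - 6); 2*x^2 + 7*x - 6 = 0 has no rational roots; quadratic formula: x = (-7 ± √97)/4.
  ⇒ x = -sqrt(97)/4 - 7/4 ≈ -4.2122, -7/4 + sqrt(97)/4 ≈ 0.7122

f''(x) = 2*(-4*x^3 - 21*x^2 + 36*x + 21)/(x^6 + 9*x^4 + 27*x^2 + 27)
Second-derivative test at each critical point:
  f''(-4.2122) = -0.0458 < 0 → local maximum
  f''(0.7122) = 1.6013 > 0 → local minimum

Critical points: x = -sqrt(97)/4 - 7/4 ≈ -4.2122 (local maximum); x = -7/4 + sqrt(97)/4 ≈ 0.7122 (local minimum)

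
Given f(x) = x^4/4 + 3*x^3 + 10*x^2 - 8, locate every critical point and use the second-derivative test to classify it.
f'(x) = x*(x^2 + 9*x + 20)

Solve f'(x) = 0:
  Factor: x^3 + 9*x^2 + 20*x = x*(x + 4)*(x + 5) = 0.
  ⇒ x = -5, -4, 0

f''(x) = 3*x^2 + 18*x + 20
Second-derivative test at each critical point:
  f''(-5) = 5 > 0 → local minimum
  f''(-4) = -4 < 0 → local maximum
  f''(0) = 20 > 0 → local minimum

Critical points: x = -5 (local minimum); x = -4 (local maximum); x = 0 (local minimum)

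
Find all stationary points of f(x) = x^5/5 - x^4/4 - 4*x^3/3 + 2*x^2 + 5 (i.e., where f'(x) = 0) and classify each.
f'(x) = x*(x^3 - x^2 - 4*x + 4)

Solve f'(x) = 0:
  Factor: x^4 - x^3 - 4*x^2 + 4*x = x*(x - 2)*(x - 1)*(x + 2) = 0.
  ⇒ x = -2, 0, 1, 2

f''(x) = 4*x^3 - 3*x^2 - 8*x + 4
Second-derivative test at each critical point:
  f''(-2) = -24 < 0 → local maximum
  f''(0) = 4 > 0 → local minimum
  f''(1) = -3 < 0 → local maximum
  f''(2) = 8 > 0 → local minimum

Critical points: x = -2 (local maximum); x = 0 (local minimum); x = 1 (local maximum); x = 2 (local minimum)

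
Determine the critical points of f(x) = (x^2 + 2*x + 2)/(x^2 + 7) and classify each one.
f'(x) = 2*(-x^2 + 5*x + 7)/(x^4 + 14*x^2 + 49)

Solve f'(x) = 0:
  f'(x) = -2*(x^2 - 5*x - 7)/(x^2 + 7)^2; the denominator is positive wherever f is defined, so f'(x) = 0 ⇔ -2*x^2 + 10*x + 14 = 0.
  Factor: -2*x^2 + 10*x + 14 = -2*(x^2 - 5*x - 7); x^2 - 5*x - 7 = 0 has no rational roots; quadratic formula: x = (5 ± √53)/2.
  ⇒ x = 5/2 - sqrt(53)/2 ≈ -1.1401, 5/2 + sqrt(53)/2 ≈ 6.1401

f''(x) = 2*(2*x^3 - 15*x^2 - 42*x + 35)/(x^6 + 21*x^4 + 147*x^2 + 343)
Second-derivative test at each critical point:
  f''(-1.1401) = 0.2114 > 0 → local minimum
  f''(6.1401) = -0.0073 < 0 → local maximum

Critical points: x = 5/2 - sqrt(53)/2 ≈ -1.1401 (local minimum); x = 5/2 + sqrt(53)/2 ≈ 6.1401 (local maximum)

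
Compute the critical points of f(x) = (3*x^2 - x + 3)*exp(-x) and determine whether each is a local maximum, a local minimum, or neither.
f'(x) = (-3*x^2 + 7*x - 4)*exp(-x)

Solve f'(x) = 0:
  f'(x) = (-3*x^2 + 7*x - 4)·exp(-x) and exp(-x) > 0 for every x, so f'(x) = 0 ⇔ -3*x^2 + 7*x - 4 = 0.
  Factor: -3*x^2 + 7*x - 4 = -(x - 1)*(3*x - 4) = 0.
  ⇒ x = 1, 4/3

f''(x) = (3*x^2 - 13*x + 11)*exp(-x)
Second-derivative test at each critical point:
  f''(1) = 0.3679 > 0 → local minimum
  f''(4/3) = -0.2636 < 0 → local maximum

Critical points: x = 1 (local minimum); x = 4/3 (local maximum)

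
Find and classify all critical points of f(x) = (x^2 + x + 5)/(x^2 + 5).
f'(x) = (5 - x^2)/(x^4 + 10*x^2 + 25)

Solve f'(x) = 0:
  f'(x) = -(x^2 - 5)/(x^2 + 5)^2; the denominator is positive wherever f is defined, so f'(x) = 0 ⇔ 5 - x^2 = 0.
  x^2 - 5 = 0 has no rational roots; quadratic formula: x = (0 ± √20)/2.
  ⇒ x = -sqrt(5) ≈ -2.2361, sqrt(5) ≈ 2.2361

f''(x) = 2*x*(x^2 - 15)/(x^6 + 15*x^4 + 75*x^2 + 125)
Second-derivative test at each critical point:
  f''(-2.2361) = 0.0447 > 0 → local minimum
  f''(2.2361) = -0.0447 < 0 → local maximum

Critical points: x = -sqrt(5) ≈ -2.2361 (local minimum); x = sqrt(5) ≈ 2.2361 (local maximum)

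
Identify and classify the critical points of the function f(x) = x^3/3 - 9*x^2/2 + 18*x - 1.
f'(x) = x^2 - 9*x + 18

Solve f'(x) = 0:
  Factor: x^2 - 9*x + 18 = (x - 6)*(x - 3) = 0.
  ⇒ x = 3, 6

f''(x) = 2*x - 9
Second-derivative test at each critical point:
  f''(3) = -3 < 0 → local maximum
  f''(6) = 3 > 0 → local minimum

Critical points: x = 3 (local maximum); x = 6 (local minimum)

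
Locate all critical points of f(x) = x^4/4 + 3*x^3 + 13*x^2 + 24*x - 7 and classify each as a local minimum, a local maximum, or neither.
f'(x) = x^3 + 9*x^2 + 26*x + 24

Solve f'(x) = 0:
  Factor: x^3 + 9*x^2 + 26*x + 24 = (x + 2)*(x + 3)*(x + 4) = 0.
  ⇒ x = -4, -3, -2

f''(x) = 3*x^2 + 18*x + 26
Second-derivative test at each critical point:
  f''(-4) = 2 > 0 → local minimum
  f''(-3) = -1 < 0 → local maximum
  f''(-2) = 2 > 0 → local minimum

Critical points: x = -4 (local minimum); x = -3 (local maximum); x = -2 (local minimum)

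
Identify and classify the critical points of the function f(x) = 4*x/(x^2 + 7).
f'(x) = 4*(7 - x^2)/(x^4 + 14*x^2 + 49)

Solve f'(x) = 0:
  f'(x) = -4*(x^2 - 7)/(x^2 + 7)^2; the denominator is positive wherever f is defined, so f'(x) = 0 ⇔ 28 - 4*x^2 = 0.
  Factor: 28 - 4*x^2 = -4*(x^2 - 7); x^2 - 7 = 0 has no rational roots; quadratic formula: x = (0 ± √28)/2.
  ⇒ x = -sqrt(7) ≈ -2.6458, sqrt(7) ≈ 2.6458

f''(x) = 8*x*(x^2 - 21)/(x^2 + 7)^3
Second-derivative test at each critical point:
  f''(-2.6458) = 0.1080 > 0 → local minimum
  f''(2.6458) = -0.1080 < 0 → local maximum

Critical points: x = -sqrt(7) ≈ -2.6458 (local minimum); x = sqrt(7) ≈ 2.6458 (local maximum)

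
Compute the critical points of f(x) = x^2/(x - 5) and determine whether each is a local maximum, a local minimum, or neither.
f'(x) = x*(x - 10)/(x^2 - 10*x + 25)

Solve f'(x) = 0:
  f'(x) = x*(x - 10)/(x - 5)^2; the denominator is positive wherever f is defined, so f'(x) = 0 ⇔ x^2 - 10*x = 0.
  Factor: x^2 - 10*x = x*(x - 10) = 0.
  ⇒ x = 0, 10

f''(x) = 50/(x^3 - 15*x^2 + 75*x - 125)
Second-derivative test at each critical point:
  f''(0) = -2/5 < 0 → local maximum
  f''(10) = 2/5 > 0 → local minimum

Critical points: x = 0 (local maximum); x = 10 (local minimum)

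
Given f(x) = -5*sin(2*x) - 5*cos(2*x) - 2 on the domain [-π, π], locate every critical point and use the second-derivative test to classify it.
f'(x) = -10*sqrt(2)*cos(2*x + pi/4)

Solve f'(x) = 0 on [-π, π]:
  f'(x) = 0 ⇔ -5*cos(2*x) = -5*sin(2*x) ⇔ tan(2*x) = 1, i.e. 2*x = arctan(1) + nπ; keep the solutions lying in [-π, π].
  ⇒ x = -7*pi/8 ≈ -2.7489, -3*pi/8 ≈ -1.1781, pi/8 ≈ 0.3927, 5*pi/8 ≈ 1.9635

f''(x) = 20*sqrt(2)*sin(2*x + pi/4)
Second-derivative test at each critical point:
  f''(-2.7489) = 28.2843 > 0 → local minimum
  f''(-1.1781) = -28.2843 < 0 → local maximum
  f''(0.3927) = 28.2843 > 0 → local minimum
  f''(1.9635) = -28.2843 < 0 → local maximum

Critical points: x = -7*pi/8 ≈ -2.7489 (local minimum); x = -3*pi/8 ≈ -1.1781 (local maximum); x = pi/8 ≈ 0.3927 (local minimum); x = 5*pi/8 ≈ 1.9635 (local maximum)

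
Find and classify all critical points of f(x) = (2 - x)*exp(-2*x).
f'(x) = (2*x - 5)*exp(-2*x)

Solve f'(x) = 0:
  f'(x) = (2*x - 5)·exp(-2*x) and exp(-2*x) > 0 for every x, so f'(x) = 0 ⇔ 2*x - 5 = 0.
  2*x - 5 = 0.
  ⇒ x = 5/2

f''(x) = 4*(3 - x)*exp(-2*x)
Second-derivative test at each critical point:
  f''(5/2) = 0.0135 > 0 → local minimum

Critical points: x = 5/2 (local minimum)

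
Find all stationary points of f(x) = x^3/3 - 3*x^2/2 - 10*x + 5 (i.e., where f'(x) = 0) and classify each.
f'(x) = x^2 - 3*x - 10

Solve f'(x) = 0:
  Factor: x^2 - 3*x - 10 = (x - 5)*(x + 2) = 0.
  ⇒ x = -2, 5

f''(x) = 2*x - 3
Second-derivative test at each critical point:
  f''(-2) = -7 < 0 → local maximum
  f''(5) = 7 > 0 → local minimum

Critical points: x = -2 (local maximum); x = 5 (local minimum)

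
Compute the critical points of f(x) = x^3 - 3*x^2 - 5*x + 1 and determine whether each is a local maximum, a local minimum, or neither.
f'(x) = 3*x^2 - 6*x - 5

Solve f'(x) = 0:
  3*x^2 - 6*x - 5 = 0 has no rational roots; quadratic formula: x = (6 ± √96)/6.
  ⇒ x = 1 - 2*sqrt(6)/3 ≈ -0.6330, 1 + 2*sqrt(6)/3 ≈ 2.6330

f''(x) = 6*x - 6
Second-derivative test at each critical point:
  f''(-0.6330) = -9.7980 < 0 → local maximum
  f''(2.6330) = 9.7980 > 0 → local minimum

Critical points: x = 1 - 2*sqrt(6)/3 ≈ -0.6330 (local maximum); x = 1 + 2*sqrt(6)/3 ≈ 2.6330 (local minimum)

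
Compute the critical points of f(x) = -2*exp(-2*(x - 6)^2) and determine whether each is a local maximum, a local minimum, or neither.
f'(x) = 8*(x - 6)*exp(-2*(x - 6)^2)

Solve f'(x) = 0:
  f'(x) = (8*x - 48)·exp(-2*(x - 6)^2) and exp(-2*(x - 6)^2) > 0 for every x, so f'(x) = 0 ⇔ 8*x - 48 = 0.
  Factor: 8*x - 48 = 8*(x - 6) = 0.
  ⇒ x = 6

f''(x) = 8*(1 - 4*(x - 6)^2)*exp(-2*(x - 6)^2)
Second-derivative test at each critical point:
  f''(6) = 8 > 0 → local minimum

Critical points: x = 6 (local minimum)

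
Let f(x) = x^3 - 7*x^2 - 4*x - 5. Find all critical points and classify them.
f'(x) = 3*x^2 - 14*x - 4

Solve f'(x) = 0:
  3*x^2 - 14*x - 4 = 0 has no rational roots; quadratic formula: x = (14 ± √244)/6.
  ⇒ x = 7/3 - sqrt(61)/3 ≈ -0.2701, 7/3 + sqrt(61)/3 ≈ 4.9367

f''(x) = 6*x - 14
Second-derivative test at each critical point:
  f''(-0.2701) = -15.6205 < 0 → local maximum
  f''(4.9367) = 15.6205 > 0 → local minimum

Critical points: x = 7/3 - sqrt(61)/3 ≈ -0.2701 (local maximum); x = 7/3 + sqrt(61)/3 ≈ 4.9367 (local minimum)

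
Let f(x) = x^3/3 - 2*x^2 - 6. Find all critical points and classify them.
f'(x) = x*(x - 4)

Solve f'(x) = 0:
  Factor: x^2 - 4*x = x*(x - 4) = 0.
  ⇒ x = 0, 4

f''(x) = 2*x - 4
Second-derivative test at each critical point:
  f''(0) = -4 < 0 → local maximum
  f''(4) = 4 > 0 → local minimum

Critical points: x = 0 (local maximum); x = 4 (local minimum)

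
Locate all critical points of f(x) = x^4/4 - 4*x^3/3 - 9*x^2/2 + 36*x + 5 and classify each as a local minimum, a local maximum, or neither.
f'(x) = x^3 - 4*x^2 - 9*x + 36

Solve f'(x) = 0:
  Factor: x^3 - 4*x^2 - 9*x + 36 = (x - 4)*(x - 3)*(x + 3) = 0.
  ⇒ x = -3, 3, 4

f''(x) = 3*x^2 - 8*x - 9
Second-derivative test at each critical point:
  f''(-3) = 42 > 0 → local minimum
  f''(3) = -6 < 0 → local maximum
  f''(4) = 7 > 0 → local minimum

Critical points: x = -3 (local minimum); x = 3 (local maximum); x = 4 (local minimum)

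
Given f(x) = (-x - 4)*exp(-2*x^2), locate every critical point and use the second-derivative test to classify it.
f'(x) = (4*x*(x + 4) - 1)*exp(-2*x^2)

Solve f'(x) = 0:
  f'(x) = (4*x^2 + 16*x - 1)·exp(-2*x^2) and exp(-2*x^2) > 0 for every x, so f'(x) = 0 ⇔ 4*x^2 + 16*x - 1 = 0.
  4*x^2 + 16*x - 1 = 0 has no rational roots; quadratic formula: x = (-16 ± √272)/8.
  ⇒ x = -sqrt(17)/2 - 2 ≈ -4.0616, -2 + sqrt(17)/2 ≈ 0.0616

f''(x) = 4*(-4*x^2*(x + 4) + 3*x + 4)*exp(-2*x^2)
Second-derivative test at each critical point:
  f''(-4.0616) = -7.742e-14 < 0 → local maximum
  f''(0.0616) = 16.3679 > 0 → local minimum

Critical points: x = -sqrt(17)/2 - 2 ≈ -4.0616 (local maximum); x = -2 + sqrt(17)/2 ≈ 0.0616 (local minimum)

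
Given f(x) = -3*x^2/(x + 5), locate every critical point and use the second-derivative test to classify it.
f'(x) = 3*x*(-x - 10)/(x + 5)^2

Solve f'(x) = 0:
  f'(x) = -3*x*(x + 10)/(x + 5)^2; the denominator is positive wherever f is defined, so f'(x) = 0 ⇔ -3*x^2 - 30*x = 0.
  Factor: -3*x^2 - 30*x = -3*x*(x + 10) = 0.
  ⇒ x = -10, 0

f''(x) = -150/(x^3 + 15*x^2 + 75*x + 125)
Second-derivative test at each critical point:
  f''(-10) = 6/5 > 0 → local minimum
  f''(0) = -6/5 < 0 → local maximum

Critical points: x = -10 (local minimum); x = 0 (local maximum)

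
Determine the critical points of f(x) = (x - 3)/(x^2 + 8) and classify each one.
f'(x) = (x^2 - 2*x*(x - 3) + 8)/(x^2 + 8)^2

Solve f'(x) = 0:
  f'(x) = -(x^2 - 6*x - 8)/(x^2 + 8)^2; the denominator is positive wherever f is defined, so f'(x) = 0 ⇔ -x^2 + 6*x + 8 = 0.
  x^2 - 6*x - 8 = 0 has no rational roots; quadratic formula: x = (6 ± √68)/2.
  ⇒ x = 3 - sqrt(17) ≈ -1.1231, 3 + sqrt(17) ≈ 7.1231

f''(x) = 2*(4*x^2*(x - 3) + 3*(1 - x)*(x^2 + 8))/(x^2 + 8)^3
Second-derivative test at each critical point:
  f''(-1.1231) = 0.0961 > 0 → local minimum
  f''(7.1231) = -0.0024 < 0 → local maximum

Critical points: x = 3 - sqrt(17) ≈ -1.1231 (local minimum); x = 3 + sqrt(17) ≈ 7.1231 (local maximum)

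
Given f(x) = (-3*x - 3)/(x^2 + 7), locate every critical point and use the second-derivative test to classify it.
f'(x) = 3*(-x^2 + 2*x*(x + 1) - 7)/(x^2 + 7)^2

Solve f'(x) = 0:
  f'(x) = 3*(x^2 + 2*x - 7)/(x^2 + 7)^2; the denominator is positive wherever f is defined, so f'(x) = 0 ⇔ 3*x^2 + 6*x - 21 = 0.
  Factor: 3*x^2 + 6*x - 21 = 3*(x^2 + 2*x - 7); x^2 + 2*x - 7 = 0 has no rational roots; quadratic formula: x = (-2 ± √32)/2.
  ⇒ x = -2*sqrt(2) - 1 ≈ -3.8284, -1 + 2*sqrt(2) ≈ 1.8284

f''(x) = 6*(-4*x^2*(x + 1) + (3*x + 1)*(x^2 + 7))/(x^2 + 7)^3
Second-derivative test at each critical point:
  f''(-3.8284) = -0.0362 < 0 → local maximum
  f''(1.8284) = 0.1586 > 0 → local minimum

Critical points: x = -2*sqrt(2) - 1 ≈ -3.8284 (local maximum); x = -1 + 2*sqrt(2) ≈ 1.8284 (local minimum)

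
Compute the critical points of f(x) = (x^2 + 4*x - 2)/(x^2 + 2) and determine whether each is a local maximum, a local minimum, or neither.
f'(x) = 4*(-x^2 + 2*x + 2)/(x^4 + 4*x^2 + 4)

Solve f'(x) = 0:
  f'(x) = -4*(x^2 - 2*x - 2)/(x^2 + 2)^2; the denominator is positive wherever f is defined, so f'(x) = 0 ⇔ -4*x^2 + 8*x + 8 = 0.
  Factor: -4*x^2 + 8*x + 8 = -4*(x^2 - 2*x - 2); x^2 - 2*x - 2 = 0 has no rational roots; quadratic formula: x = (2 ± √12)/2.
  ⇒ x = 1 - sqrt(3) ≈ -0.7321, 1 + sqrt(3) ≈ 2.7321

f''(x) = 8*(x^3 - 3*x^2 - 6*x + 2)/(x^6 + 6*x^4 + 12*x^2 + 8)
Second-derivative test at each critical point:
  f''(-0.7321) = 2.1547 > 0 → local minimum
  f''(2.7321) = -0.1547 < 0 → local maximum

Critical points: x = 1 - sqrt(3) ≈ -0.7321 (local minimum); x = 1 + sqrt(3) ≈ 2.7321 (local maximum)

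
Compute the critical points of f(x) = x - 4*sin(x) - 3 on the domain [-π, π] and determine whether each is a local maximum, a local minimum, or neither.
f'(x) = 1 - 4*cos(x)

Solve f'(x) = 0 on [-π, π]:
  f'(x) = 0 ⇔ cos(x) = 1/4, i.e. x = ±arccos(1/4) + 2nπ; keep the solutions lying in [-π, π].
  ⇒ x = -acos(1/4) ≈ -1.3181, acos(1/4) ≈ 1.3181

f''(x) = 4*sin(x)
Second-derivative test at each critical point:
  f''(-1.3181) = -3.8730 < 0 → local maximum
  f''(1.3181) = 3.8730 > 0 → local minimum

Critical points: x = -acos(1/4) ≈ -1.3181 (local maximum); x = acos(1/4) ≈ 1.3181 (local minimum)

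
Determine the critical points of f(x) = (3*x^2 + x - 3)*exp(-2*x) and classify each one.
f'(x) = (-6*x^2 + 4*x + 7)*exp(-2*x)

Solve f'(x) = 0:
  f'(x) = (-6*x^2 + 4*x + 7)·exp(-2*x) and exp(-2*x) > 0 for every x, so f'(x) = 0 ⇔ -6*x^2 + 4*x + 7 = 0.
  6*x^2 - 4*x - 7 = 0 has no rational roots; quadratic formula: x = (4 ± √184)/12.
  ⇒ x = 1/3 - sqrt(46)/6 ≈ -0.7971, 1/3 + sqrt(46)/6 ≈ 1.4637

f''(x) = 2*(6*x^2 - 10*x - 5)*exp(-2*x)
Second-derivative test at each critical point:
  f''(-0.7971) = 66.7916 > 0 → local minimum
  f''(1.4637) = -0.7262 < 0 → local maximum

Critical points: x = 1/3 - sqrt(46)/6 ≈ -0.7971 (local minimum); x = 1/3 + sqrt(46)/6 ≈ 1.4637 (local maximum)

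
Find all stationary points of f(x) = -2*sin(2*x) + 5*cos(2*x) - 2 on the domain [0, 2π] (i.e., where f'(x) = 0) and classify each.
f'(x) = -10*sin(2*x) - 4*cos(2*x)

Solve f'(x) = 0 on [0, 2π]:
  f'(x) = 0 ⇔ -2*cos(2*x) = 5*sin(2*x) ⇔ tan(2*x) = -2/5, i.e. 2*x = arctan(-2/5) + nπ; keep the solutions lying in [0, 2π].
  ⇒ x = -atan(2/5)/2 + pi/2 ≈ 1.3805, pi - atan(2/5)/2 ≈ 2.9513, -atan(2/5)/2 + 3*pi/2 ≈ 4.5221, -atan(2/5)/2 + 2*pi ≈ 6.0929

f''(x) = 8*sin(2*x) - 20*cos(2*x)
Second-derivative test at each critical point:
  f''(1.3805) = 21.5407 > 0 → local minimum
  f''(2.9513) = -21.5407 < 0 → local maximum
  f''(4.5221) = 21.5407 > 0 → local minimum
  f''(6.0929) = -21.5407 < 0 → local maximum

Critical points: x = -atan(2/5)/2 + pi/2 ≈ 1.3805 (local minimum); x = pi - atan(2/5)/2 ≈ 2.9513 (local maximum); x = -atan(2/5)/2 + 3*pi/2 ≈ 4.5221 (local minimum); x = -atan(2/5)/2 + 2*pi ≈ 6.0929 (local maximum)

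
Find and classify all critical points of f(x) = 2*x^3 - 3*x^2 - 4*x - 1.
f'(x) = 6*x^2 - 6*x - 4

Solve f'(x) = 0:
  Factor: 6*x^2 - 6*x - 4 = 2*(3*x^2 - 3*x - 2); 3*x^2 - 3*x - 2 = 0 has no rational roots; quadratic formula: x = (3 ± √33)/6.
  ⇒ x = 1/2 - sqrt(33)/6 ≈ -0.4574, 1/2 + sqrt(33)/6 ≈ 1.4574

f''(x) = 12*x - 6
Second-derivative test at each critical point:
  f''(-0.4574) = -11.4891 < 0 → local maximum
  f''(1.4574) = 11.4891 > 0 → local minimum

Critical points: x = 1/2 - sqrt(33)/6 ≈ -0.4574 (local maximum); x = 1/2 + sqrt(33)/6 ≈ 1.4574 (local minimum)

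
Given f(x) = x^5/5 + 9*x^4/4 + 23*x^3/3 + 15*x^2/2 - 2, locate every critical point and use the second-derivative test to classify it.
f'(x) = x*(x^3 + 9*x^2 + 23*x + 15)

Solve f'(x) = 0:
  Factor: x^4 + 9*x^3 + 23*x^2 + 15*x = x*(x + 1)*(x + 3)*(x + 5) = 0.
  ⇒ x = -5, -3, -1, 0

f''(x) = 4*x^3 + 27*x^2 + 46*x + 15
Second-derivative test at each critical point:
  f''(-5) = -40 < 0 → local maximum
  f''(-3) = 12 > 0 → local minimum
  f''(-1) = -8 < 0 → local maximum
  f''(0) = 15 > 0 → local minimum

Critical points: x = -5 (local maximum); x = -3 (local minimum); x = -1 (local maximum); x = 0 (local minimum)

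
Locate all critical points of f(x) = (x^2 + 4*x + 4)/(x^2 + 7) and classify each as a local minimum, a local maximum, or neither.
f'(x) = 2*(-2*x^2 + 3*x + 14)/(x^4 + 14*x^2 + 49)

Solve f'(x) = 0:
  f'(x) = -2*(x + 2)*(2*x - 7)/(x^2 + 7)^2; the denominator is positive wherever f is defined, so f'(x) = 0 ⇔ -4*x^2 + 6*x + 28 = 0.
  Factor: -4*x^2 + 6*x + 28 = -2*(x + 2)*(2*x - 7) = 0.
  ⇒ x = -2, 7/2

f''(x) = 2*(4*x^3 - 9*x^2 - 84*x + 21)/(x^6 + 21*x^4 + 147*x^2 + 343)
Second-derivative test at each critical point:
  f''(-2) = 2/11 > 0 → local minimum
  f''(7/2) = -32/539 < 0 → local maximum

Critical points: x = -2 (local minimum); x = 7/2 (local maximum)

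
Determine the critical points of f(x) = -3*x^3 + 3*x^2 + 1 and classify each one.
f'(x) = 3*x*(2 - 3*x)

Solve f'(x) = 0:
  Factor: -9*x^2 + 6*x = -3*x*(3*x - 2) = 0.
  ⇒ x = 0, 2/3

f''(x) = 6 - 18*x
Second-derivative test at each critical point:
  f''(0) = 6 > 0 → local minimum
  f''(2/3) = -6 < 0 → local maximum

Critical points: x = 0 (local minimum); x = 2/3 (local maximum)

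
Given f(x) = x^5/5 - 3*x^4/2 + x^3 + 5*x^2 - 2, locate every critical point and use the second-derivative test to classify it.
f'(x) = x*(x^3 - 6*x^2 + 3*x + 10)

Solve f'(x) = 0:
  Factor: x^4 - 6*x^3 + 3*x^2 + 10*x = x*(x - 5)*(x - 2)*(x + 1) = 0.
  ⇒ x = -1, 0, 2, 5

f''(x) = 4*x^3 - 18*x^2 + 6*x + 10
Second-derivative test at each critical point:
  f''(-1) = -18 < 0 → local maximum
  f''(0) = 10 > 0 → local minimum
  f''(2) = -18 < 0 → local maximum
  f''(5) = 90 > 0 → local minimum

Critical points: x = -1 (local maximum); x = 0 (local minimum); x = 2 (local maximum); x = 5 (local minimum)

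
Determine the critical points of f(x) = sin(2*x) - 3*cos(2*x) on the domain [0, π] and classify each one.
f'(x) = 6*sin(2*x) + 2*cos(2*x)

Solve f'(x) = 0 on [0, π]:
  f'(x) = 0 ⇔ cos(2*x) = -3*sin(2*x) ⇔ tan(2*x) = -1/3, i.e. 2*x = arctan(-1/3) + nπ; keep the solutions lying in [0, π].
  ⇒ x = -atan(1/3)/2 + pi/2 ≈ 1.4099, pi - atan(1/3)/2 ≈ 2.9807

f''(x) = -4*sin(2*x) + 12*cos(2*x)
Second-derivative test at each critical point:
  f''(1.4099) = -12.6491 < 0 → local maximum
  f''(2.9807) = 12.6491 > 0 → local minimum

Critical points: x = -atan(1/3)/2 + pi/2 ≈ 1.4099 (local maximum); x = pi - atan(1/3)/2 ≈ 2.9807 (local minimum)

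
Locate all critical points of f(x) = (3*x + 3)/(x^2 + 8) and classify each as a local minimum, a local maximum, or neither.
f'(x) = 3*(x^2 - 2*x*(x + 1) + 8)/(x^2 + 8)^2

Solve f'(x) = 0:
  f'(x) = -3*(x - 2)*(x + 4)/(x^2 + 8)^2; the denominator is positive wherever f is defined, so f'(x) = 0 ⇔ -3*x^2 - 6*x + 24 = 0.
  Factor: -3*x^2 - 6*x + 24 = -3*(x - 2)*(x + 4) = 0.
  ⇒ x = -4, 2

f''(x) = 6*(4*x^2*(x + 1) - (3*x + 1)*(x^2 + 8))/(x^2 + 8)^3
Second-derivative test at each critical point:
  f''(-4) = 1/32 > 0 → local minimum
  f''(2) = -1/8 < 0 → local maximum

Critical points: x = -4 (local minimum); x = 2 (local maximum)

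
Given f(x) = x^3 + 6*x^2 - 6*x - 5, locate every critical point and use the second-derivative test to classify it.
f'(x) = 3*x^2 + 12*x - 6

Solve f'(x) = 0:
  Factor: 3*x^2 + 12*x - 6 = 3*(x^2 + 4*x - 2); x^2 + 4*x - 2 = 0 has no rational roots; quadratic formula: x = (-4 ± √24)/2.
  ⇒ x = -sqrt(6) - 2 ≈ -4.4495, -2 + sqrt(6) ≈ 0.4495

f''(x) = 6*x + 12
Second-derivative test at each critical point:
  f''(-4.4495) = -14.6969 < 0 → local maximum
  f''(0.4495) = 14.6969 > 0 → local minimum

Critical points: x = -sqrt(6) - 2 ≈ -4.4495 (local maximum); x = -2 + sqrt(6) ≈ 0.4495 (local minimum)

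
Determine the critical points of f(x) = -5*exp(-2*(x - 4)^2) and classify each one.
f'(x) = 20*(x - 4)*exp(-2*(x - 4)^2)

Solve f'(x) = 0:
  f'(x) = (20*x - 80)·exp(-2*(x - 4)^2) and exp(-2*(x - 4)^2) > 0 for every x, so f'(x) = 0 ⇔ 20*x - 80 = 0.
  Factor: 20*x - 80 = 20*(x - 4) = 0.
  ⇒ x = 4

f''(x) = 20*(1 - 4*(x - 4)^2)*exp(-2*(x - 4)^2)
Second-derivative test at each critical point:
  f''(4) = 20 > 0 → local minimum

Critical points: x = 4 (local minimum)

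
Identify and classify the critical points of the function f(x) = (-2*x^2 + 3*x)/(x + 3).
f'(x) = (-2*x^2 - 12*x + 9)/(x^2 + 6*x + 9)

Solve f'(x) = 0:
  f'(x) = -(2*x^2 + 12*x - 9)/(x + 3)^2; the denominator is positive wherever f is defined, so f'(x) = 0 ⇔ -2*x^2 - 12*x + 9 = 0.
  2*x^2 + 12*x - 9 = 0 has no rational roots; quadratic formula: x = (-12 ± √216)/4.
  ⇒ x = -3*sqrt(6)/2 - 3 ≈ -6.6742, -3 + 3*sqrt(6)/2 ≈ 0.6742

f''(x) = -54/(x^3 + 9*x^2 + 27*x + 27)
Second-derivative test at each critical point:
  f''(-6.6742) = 1.0887 > 0 → local minimum
  f''(0.6742) = -1.0887 < 0 → local maximum

Critical points: x = -3*sqrt(6)/2 - 3 ≈ -6.6742 (local minimum); x = -3 + 3*sqrt(6)/2 ≈ 0.6742 (local maximum)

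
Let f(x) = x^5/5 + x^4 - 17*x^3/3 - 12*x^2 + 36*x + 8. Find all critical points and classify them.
f'(x) = x^4 + 4*x^3 - 17*x^2 - 24*x + 36

Solve f'(x) = 0:
  Factor: x^4 + 4*x^3 - 17*x^2 - 24*x + 36 = (x - 3)*(x - 1)*(x + 2)*(x + 6) = 0.
  ⇒ x = -6, -2, 1, 3

f''(x) = 4*x^3 + 12*x^2 - 34*x - 24
Second-derivative test at each critical point:
  f''(-6) = -252 < 0 → local maximum
  f''(-2) = 60 > 0 → local minimum
  f''(1) = -42 < 0 → local maximum
  f''(3) = 90 > 0 → local minimum

Critical points: x = -6 (local maximum); x = -2 (local minimum); x = 1 (local maximum); x = 3 (local minimum)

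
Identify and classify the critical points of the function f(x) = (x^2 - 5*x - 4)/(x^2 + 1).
f'(x) = 5*(x^2 + 2*x - 1)/(x^4 + 2*x^2 + 1)

Solve f'(x) = 0:
  f'(x) = 5*(x^2 + 2*x - 1)/(x^2 + 1)^2; the denominator is positive wherever f is defined, so f'(x) = 0 ⇔ 5*x^2 + 10*x - 5 = 0.
  Factor: 5*x^2 + 10*x - 5 = 5*(x^2 + 2*x - 1); x^2 + 2*x - 1 = 0 has no rational roots; quadratic formula: x = (-2 ± √8)/2.
  ⇒ x = -sqrt(2) - 1 ≈ -2.4142, -1 + sqrt(2) ≈ 0.4142

f''(x) = 10*(-x^3 - 3*x^2 + 3*x + 1)/(x^6 + 3*x^4 + 3*x^2 + 1)
Second-derivative test at each critical point:
  f''(-2.4142) = -0.3033 < 0 → local maximum
  f''(0.4142) = 10.3033 > 0 → local minimum

Critical points: x = -sqrt(2) - 1 ≈ -2.4142 (local maximum); x = -1 + sqrt(2) ≈ 0.4142 (local minimum)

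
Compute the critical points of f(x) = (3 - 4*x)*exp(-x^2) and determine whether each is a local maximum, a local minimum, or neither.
f'(x) = 2*(x*(4*x - 3) - 2)*exp(-x^2)

Solve f'(x) = 0:
  f'(x) = (8*x^2 - 6*x - 4)·exp(-x^2) and exp(-x^2) > 0 for every x, so f'(x) = 0 ⇔ 8*x^2 - 6*x - 4 = 0.
  Factor: 8*x^2 - 6*x - 4 = 2*(4*x^2 - 3*x - 2); 4*x^2 - 3*x - 2 = 0 has no rational roots; quadratic formula: x = (3 ± √41)/8.
  ⇒ x = 3/8 - sqrt(41)/8 ≈ -0.4254, 3/8 + sqrt(41)/8 ≈ 1.1754

f''(x) = 2*(2*x^2*(3 - 4*x) + 12*x - 3)*exp(-x^2)
Second-derivative test at each critical point:
  f''(-0.4254) = -10.6864 < 0 → local maximum
  f''(1.1754) = 3.2168 > 0 → local minimum

Critical points: x = 3/8 - sqrt(41)/8 ≈ -0.4254 (local maximum); x = 3/8 + sqrt(41)/8 ≈ 1.1754 (local minimum)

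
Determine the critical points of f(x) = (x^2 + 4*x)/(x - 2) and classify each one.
f'(x) = (x^2 - 4*x - 8)/(x^2 - 4*x + 4)

Solve f'(x) = 0:
  f'(x) = (x^2 - 4*x - 8)/(x - 2)^2; the denominator is positive wherever f is defined, so f'(x) = 0 ⇔ x^2 - 4*x - 8 = 0.
  x^2 - 4*x - 8 = 0 has no rational roots; quadratic formula: x = (4 ± √48)/2.
  ⇒ x = 2 - 2*sqrt(3) ≈ -1.4641, 2 + 2*sqrt(3) ≈ 5.4641

f''(x) = 24/(x^3 - 6*x^2 + 12*x - 8)
Second-derivative test at each critical point:
  f''(-1.4641) = -0.5774 < 0 → local maximum
  f''(5.4641) = 0.5774 > 0 → local minimum

Critical points: x = 2 - 2*sqrt(3) ≈ -1.4641 (local maximum); x = 2 + 2*sqrt(3) ≈ 5.4641 (local minimum)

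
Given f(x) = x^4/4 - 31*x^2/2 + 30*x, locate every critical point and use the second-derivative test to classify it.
f'(x) = x^3 - 31*x + 30

Solve f'(x) = 0:
  Factor: x^3 - 31*x + 30 = (x - 5)*(x - 1)*(x + 6) = 0.
  ⇒ x = -6, 1, 5

f''(x) = 3*x^2 - 31
Second-derivative test at each critical point:
  f''(-6) = 77 > 0 → local minimum
  f''(1) = -28 < 0 → local maximum
  f''(5) = 44 > 0 → local minimum

Critical points: x = -6 (local minimum); x = 1 (local maximum); x = 5 (local minimum)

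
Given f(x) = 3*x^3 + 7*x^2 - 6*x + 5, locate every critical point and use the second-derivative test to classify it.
f'(x) = 9*x^2 + 14*x - 6

Solve f'(x) = 0:
  9*x^2 + 14*x - 6 = 0 has no rational roots; quadratic formula: x = (-14 ± √412)/18.
  ⇒ x = -sqrt(103)/9 - 7/9 ≈ -1.9054, -7/9 + sqrt(103)/9 ≈ 0.3499

f''(x) = 18*x + 14
Second-derivative test at each critical point:
  f''(-1.9054) = -20.2978 < 0 → local maximum
  f''(0.3499) = 20.2978 > 0 → local minimum

Critical points: x = -sqrt(103)/9 - 7/9 ≈ -1.9054 (local maximum); x = -7/9 + sqrt(103)/9 ≈ 0.3499 (local minimum)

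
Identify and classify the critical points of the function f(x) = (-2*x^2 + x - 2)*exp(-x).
f'(x) = (2*x^2 - 5*x + 3)*exp(-x)

Solve f'(x) = 0:
  f'(x) = (2*x^2 - 5*x + 3)·exp(-x) and exp(-x) > 0 for every x, so f'(x) = 0 ⇔ 2*x^2 - 5*x + 3 = 0.
  Factor: 2*x^2 - 5*x + 3 = (x - 1)*(2*x - 3) = 0.
  ⇒ x = 1, 3/2

f''(x) = (-2*x^2 + 9*x - 8)*exp(-x)
Second-derivative test at each critical point:
  f''(1) = -0.3679 < 0 → local maximum
  f''(3/2) = 0.2231 > 0 → local minimum

Critical points: x = 1 (local maximum); x = 3/2 (local minimum)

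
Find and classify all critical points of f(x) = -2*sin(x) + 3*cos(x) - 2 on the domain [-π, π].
f'(x) = -3*sin(x) - 2*cos(x)

Solve f'(x) = 0 on [-π, π]:
  f'(x) = 0 ⇔ -2*cos(x) = 3*sin(x) ⇔ tan(x) = -2/3, i.e. x = arctan(-2/3) + nπ; keep the solutions lying in [-π, π].
  ⇒ x = -atan(2/3) ≈ -0.5880, pi - atan(2/3) ≈ 2.5536

f''(x) = 2*sin(x) - 3*cos(x)
Second-derivative test at each critical point:
  f''(-0.5880) = -3.6056 < 0 → local maximum
  f''(2.5536) = 3.6056 > 0 → local minimum

Critical points: x = -atan(2/3) ≈ -0.5880 (local maximum); x = pi - atan(2/3) ≈ 2.5536 (local minimum)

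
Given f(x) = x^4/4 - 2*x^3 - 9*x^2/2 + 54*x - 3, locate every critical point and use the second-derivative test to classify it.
f'(x) = x^3 - 6*x^2 - 9*x + 54

Solve f'(x) = 0:
  Factor: x^3 - 6*x^2 - 9*x + 54 = (x - 6)*(x - 3)*(x + 3) = 0.
  ⇒ x = -3, 3, 6

f''(x) = 3*x^2 - 12*x - 9
Second-derivative test at each critical point:
  f''(-3) = 54 > 0 → local minimum
  f''(3) = -18 < 0 → local maximum
  f''(6) = 27 > 0 → local minimum

Critical points: x = -3 (local minimum); x = 3 (local maximum); x = 6 (local minimum)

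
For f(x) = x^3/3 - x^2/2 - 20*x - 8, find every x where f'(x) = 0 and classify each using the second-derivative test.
f'(x) = x^2 - x - 20

Solve f'(x) = 0:
  Factor: x^2 - x - 20 = (x - 5)*(x + 4) = 0.
  ⇒ x = -4, 5

f''(x) = 2*x - 1
Second-derivative test at each critical point:
  f''(-4) = -9 < 0 → local maximum
  f''(5) = 9 > 0 → local minimum

Critical points: x = -4 (local maximum); x = 5 (local minimum)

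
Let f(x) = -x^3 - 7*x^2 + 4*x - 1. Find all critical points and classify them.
f'(x) = -3*x^2 - 14*x + 4

Solve f'(x) = 0:
  3*x^2 + 14*x - 4 = 0 has no rational roots; quadratic formula: x = (-14 ± √244)/6.
  ⇒ x = -sqrt(61)/3 - 7/3 ≈ -4.9367, -7/3 + sqrt(61)/3 ≈ 0.2701

f''(x) = -6*x - 14
Second-derivative test at each critical point:
  f''(-4.9367) = 15.6205 > 0 → local minimum
  f''(0.2701) = -15.6205 < 0 → local maximum

Critical points: x = -sqrt(61)/3 - 7/3 ≈ -4.9367 (local minimum); x = -7/3 + sqrt(61)/3 ≈ 0.2701 (local maximum)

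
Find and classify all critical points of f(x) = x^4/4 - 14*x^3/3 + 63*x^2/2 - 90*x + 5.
f'(x) = x^3 - 14*x^2 + 63*x - 90

Solve f'(x) = 0:
  Factor: x^3 - 14*x^2 + 63*x - 90 = (x - 6)*(x - 5)*(x - 3) = 0.
  ⇒ x = 3, 5, 6

f''(x) = 3*x^2 - 28*x + 63
Second-derivative test at each critical point:
  f''(3) = 6 > 0 → local minimum
  f''(5) = -2 < 0 → local maximum
  f''(6) = 3 > 0 → local minimum

Critical points: x = 3 (local minimum); x = 5 (local maximum); x = 6 (local minimum)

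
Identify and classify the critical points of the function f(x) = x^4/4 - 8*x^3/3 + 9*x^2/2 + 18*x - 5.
f'(x) = x^3 - 8*x^2 + 9*x + 18

Solve f'(x) = 0:
  Factor: x^3 - 8*x^2 + 9*x + 18 = (x - 6)*(x - 3)*(x + 1) = 0.
  ⇒ x = -1, 3, 6

f''(x) = 3*x^2 - 16*x + 9
Second-derivative test at each critical point:
  f''(-1) = 28 > 0 → local minimum
  f''(3) = -12 < 0 → local maximum
  f''(6) = 21 > 0 → local minimum

Critical points: x = -1 (local minimum); x = 3 (local maximum); x = 6 (local minimum)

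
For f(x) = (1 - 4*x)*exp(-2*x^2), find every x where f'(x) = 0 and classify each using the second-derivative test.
f'(x) = 4*(x*(4*x - 1) - 1)*exp(-2*x^2)

Solve f'(x) = 0:
  f'(x) = (16*x^2 - 4*x - 4)·exp(-2*x^2) and exp(-2*x^2) > 0 for every x, so f'(x) = 0 ⇔ 16*x^2 - 4*x - 4 = 0.
  Factor: 16*x^2 - 4*x - 4 = 4*(4*x^2 - x - 1); 4*x^2 - x - 1 = 0 has no rational roots; quadratic formula: x = (1 ± √17)/8.
  ⇒ x = 1/8 - sqrt(17)/8 ≈ -0.3904, 1/8 + sqrt(17)/8 ≈ 0.6404

f''(x) = 4*(4*x^2*(1 - 4*x) + 12*x - 1)*exp(-2*x^2)
Second-derivative test at each critical point:
  f''(-0.3904) = -12.1593 < 0 → local maximum
  f''(0.6404) = 7.2624 > 0 → local minimum

Critical points: x = 1/8 - sqrt(17)/8 ≈ -0.3904 (local maximum); x = 1/8 + sqrt(17)/8 ≈ 0.6404 (local minimum)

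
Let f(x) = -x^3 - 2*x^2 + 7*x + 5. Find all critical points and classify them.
f'(x) = -3*x^2 - 4*x + 7

Solve f'(x) = 0:
  Factor: -3*x^2 - 4*x + 7 = -(x - 1)*(3*x + 7) = 0.
  ⇒ x = -7/3, 1

f''(x) = -6*x - 4
Second-derivative test at each critical point:
  f''(-7/3) = 10 > 0 → local minimum
  f''(1) = -10 < 0 → local maximum

Critical points: x = -7/3 (local minimum); x = 1 (local maximum)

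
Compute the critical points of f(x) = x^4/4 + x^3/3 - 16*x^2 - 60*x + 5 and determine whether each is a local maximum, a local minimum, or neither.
f'(x) = x^3 + x^2 - 32*x - 60

Solve f'(x) = 0:
  Factor: x^3 + x^2 - 32*x - 60 = (x - 6)*(x + 2)*(x + 5) = 0.
  ⇒ x = -5, -2, 6

f''(x) = 3*x^2 + 2*x - 32
Second-derivative test at each critical point:
  f''(-5) = 33 > 0 → local minimum
  f''(-2) = -24 < 0 → local maximum
  f''(6) = 88 > 0 → local minimum

Critical points: x = -5 (local minimum); x = -2 (local maximum); x = 6 (local minimum)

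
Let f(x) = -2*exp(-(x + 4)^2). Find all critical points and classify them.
f'(x) = 4*(x + 4)*exp(-(x + 4)^2)

Solve f'(x) = 0:
  f'(x) = (4*x + 16)·exp(-(x + 4)^2) and exp(-(x + 4)^2) > 0 for every x, so f'(x) = 0 ⇔ 4*x + 16 = 0.
  Factor: 4*x + 16 = 4*(x + 4) = 0.
  ⇒ x = -4

f''(x) = 4*(1 - 2*(x + 4)^2)*exp(-(x + 4)^2)
Second-derivative test at each critical point:
  f''(-4) = 4 > 0 → local minimum

Critical points: x = -4 (local minimum)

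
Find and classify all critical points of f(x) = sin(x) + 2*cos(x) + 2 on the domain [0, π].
f'(x) = -2*sin(x) + cos(x)

Solve f'(x) = 0 on [0, π]:
  f'(x) = 0 ⇔ cos(x) = 2*sin(x) ⇔ tan(x) = 1/2, i.e. x = arctan(1/2) + nπ; keep the solutions lying in [0, π].
  ⇒ x = atan(1/2) ≈ 0.4636

f''(x) = -sin(x) - 2*cos(x)
Second-derivative test at each critical point:
  f''(0.4636) = -2.2361 < 0 → local maximum

Critical points: x = atan(1/2) ≈ 0.4636 (local maximum)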